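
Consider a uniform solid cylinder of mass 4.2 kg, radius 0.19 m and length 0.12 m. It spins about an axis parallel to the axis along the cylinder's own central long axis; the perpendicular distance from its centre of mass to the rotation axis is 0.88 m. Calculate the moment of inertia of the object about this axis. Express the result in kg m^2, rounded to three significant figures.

I_cm = (1/2)MR² = (1/2)(4.2)(0.19)² = 0.07581 kg m^2; centre at d = 0.88 m, so I = I_cm + Md² gives I = 0.07581 + (4.2)(0.88)² = 3.3283 kg m^2.

3.33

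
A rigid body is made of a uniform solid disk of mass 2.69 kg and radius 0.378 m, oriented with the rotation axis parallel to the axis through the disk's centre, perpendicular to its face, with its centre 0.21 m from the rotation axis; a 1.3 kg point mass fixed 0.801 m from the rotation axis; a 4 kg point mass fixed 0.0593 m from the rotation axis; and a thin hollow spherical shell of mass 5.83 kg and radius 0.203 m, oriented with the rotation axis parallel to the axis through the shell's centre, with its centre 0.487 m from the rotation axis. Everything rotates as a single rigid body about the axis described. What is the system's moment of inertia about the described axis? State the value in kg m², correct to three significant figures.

2.70

Solid disk: I_cm = (1/2)MR² = (1/2)(2.69)(0.378)² = 0.19218 kg m²; centre at d = 0.21 m, so the parallel axis theorem gives I = 0.19218 + (2.69)(0.21)² = 0.31081 kg m².
Point mass: I_cm = 0; centre at d = 0.801 m, so the parallel axis theorem gives I = 0 + (1.3)(0.801)² = 0.83408 kg m².
Point mass: I_cm = 0; centre at d = 0.0593 m, so the parallel axis theorem gives I = 0 + (4)(0.0593)² = 0.014066 kg m².
Spherical shell: I_cm = (2/3)MR² = (2/3)(5.83)(0.203)² = 0.16017 kg m²; centre at d = 0.487 m, so the parallel axis theorem gives I = 0.16017 + (5.83)(0.487)² = 1.5429 kg m².
Total I = 0.31081 + 0.83408 + 0.014066 + 1.5429 = 2.7018 kg m².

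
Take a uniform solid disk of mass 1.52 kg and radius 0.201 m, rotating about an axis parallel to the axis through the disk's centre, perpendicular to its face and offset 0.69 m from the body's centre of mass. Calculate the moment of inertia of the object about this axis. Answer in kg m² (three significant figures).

I_cm = (1/2)MR² = (1/2)(1.52)(0.201)² = 0.030705 kg m²; centre at d = 0.69 m, so I = I_cm + Md² gives I = 0.030705 + (1.52)(0.69)² = 0.75438 kg m².

0.754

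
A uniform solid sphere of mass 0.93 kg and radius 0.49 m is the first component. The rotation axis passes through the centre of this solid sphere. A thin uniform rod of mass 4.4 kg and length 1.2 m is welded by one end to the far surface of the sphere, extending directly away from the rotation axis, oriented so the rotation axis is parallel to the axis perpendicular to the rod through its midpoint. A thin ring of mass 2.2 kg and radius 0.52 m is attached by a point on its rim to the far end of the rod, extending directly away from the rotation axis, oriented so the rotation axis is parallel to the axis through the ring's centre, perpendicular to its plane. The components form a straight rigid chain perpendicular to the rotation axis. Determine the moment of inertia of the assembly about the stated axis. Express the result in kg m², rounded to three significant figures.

Solid sphere: I_cm = (2/5)MR² = (2/5)(0.93)(0.49)² = 0.089317 kg m²; axis through the centre, so I = 0.089317 kg m².
Thin rod: I_cm = (1/12)ML² = (1/12)(4.4)(1.2)² = 0.528 kg m²; centre at d = 0.49 + 0.6 = 1.09 m, so the parallel axis theorem gives I = 0.528 + (4.4)(1.09)² = 5.7556 kg m².
Thin ring: I_cm = MR² = (2.2)(0.52)² = 0.59488 kg m²; centre at d = 0.49 + 0.6 + 0.6 + 0.52 = 2.21 m, so the parallel axis theorem gives I = 0.59488 + (2.2)(2.21)² = 11.34 kg m².
Total I = 0.089317 + 5.7556 + 11.34 = 17.185 kg m².

17.2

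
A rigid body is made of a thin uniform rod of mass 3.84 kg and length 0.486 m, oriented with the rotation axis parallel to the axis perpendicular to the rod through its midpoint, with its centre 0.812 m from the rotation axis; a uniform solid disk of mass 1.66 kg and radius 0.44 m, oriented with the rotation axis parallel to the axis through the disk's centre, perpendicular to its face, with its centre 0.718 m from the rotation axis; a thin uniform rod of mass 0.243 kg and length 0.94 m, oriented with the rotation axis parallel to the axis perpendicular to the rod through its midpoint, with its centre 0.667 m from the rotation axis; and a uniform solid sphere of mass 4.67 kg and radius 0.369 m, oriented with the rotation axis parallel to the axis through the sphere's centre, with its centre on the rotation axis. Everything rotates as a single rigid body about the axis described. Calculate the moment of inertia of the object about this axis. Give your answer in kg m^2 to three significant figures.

4.00

Thin rod: I_cm = (1/12)ML² = (1/12)(3.84)(0.486)² = 0.075583 kg m^2; centre at d = 0.812 m, so I = I_cm + Md² gives I = 0.075583 + (3.84)(0.812)² = 2.6075 kg m^2.
Solid disk: I_cm = (1/2)MR² = (1/2)(1.66)(0.44)² = 0.16069 kg m^2; centre at d = 0.718 m, so I = I_cm + Md² gives I = 0.16069 + (1.66)(0.718)² = 1.0165 kg m^2.
Thin rod: I_cm = (1/12)ML² = (1/12)(0.243)(0.94)² = 0.017893 kg m^2; centre at d = 0.667 m, so I = I_cm + Md² gives I = 0.017893 + (0.243)(0.667)² = 0.126 kg m^2.
Solid sphere: I_cm = (2/5)MR² = (2/5)(4.67)(0.369)² = 0.25435 kg m^2; axis through the centre, so I = 0.25435 kg m^2.
Total I = 2.6075 + 1.0165 + 0.126 + 0.25435 = 4.0043 kg m^2.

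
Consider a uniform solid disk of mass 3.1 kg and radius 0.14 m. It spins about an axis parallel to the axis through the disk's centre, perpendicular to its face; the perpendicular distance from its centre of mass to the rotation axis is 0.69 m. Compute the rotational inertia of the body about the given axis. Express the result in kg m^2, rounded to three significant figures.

I_cm = (1/2)MR² = (1/2)(3.1)(0.14)² = 0.03038 kg m^2; centre at d = 0.69 m, so the parallel axis theorem gives I = 0.03038 + (3.1)(0.69)² = 1.5063 kg m^2.

1.51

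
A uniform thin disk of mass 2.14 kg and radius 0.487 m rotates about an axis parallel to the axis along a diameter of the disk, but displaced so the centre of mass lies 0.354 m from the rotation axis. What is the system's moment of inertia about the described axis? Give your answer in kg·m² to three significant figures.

0.395

I_cm = (1/4)MR² = (1/4)(2.14)(0.487)² = 0.12689 kg·m²; centre at d = 0.354 m, so I = I_cm + Md² gives I = 0.12689 + (2.14)(0.354)² = 0.39506 kg·m².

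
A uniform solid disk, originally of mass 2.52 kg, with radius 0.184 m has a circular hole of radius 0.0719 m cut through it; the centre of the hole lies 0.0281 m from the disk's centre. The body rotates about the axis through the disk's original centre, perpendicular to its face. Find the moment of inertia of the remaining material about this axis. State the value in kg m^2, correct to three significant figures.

Unpierced body about its centre: I₀ = (1/2)MR² = (1/2)(2.52)(0.184)² = 0.042659 kg m^2.
The removed disk has mass m = M·(r/R)² = (2.52)(0.0719/0.184)² = 0.38479 kg (same uniform areal density).
Its moment of inertia about the rotation axis (parallel-axis theorem): I_hole = (1/2)mr² + md² = (1/2)(0.38479)(0.0719)² + (0.38479)(0.0281)² = 0.0012984 kg m^2.
Treating the hole as negative mass, I = I₀ − I_hole = 0.042659 − 0.0012984 = 0.04136 kg m^2.

0.0414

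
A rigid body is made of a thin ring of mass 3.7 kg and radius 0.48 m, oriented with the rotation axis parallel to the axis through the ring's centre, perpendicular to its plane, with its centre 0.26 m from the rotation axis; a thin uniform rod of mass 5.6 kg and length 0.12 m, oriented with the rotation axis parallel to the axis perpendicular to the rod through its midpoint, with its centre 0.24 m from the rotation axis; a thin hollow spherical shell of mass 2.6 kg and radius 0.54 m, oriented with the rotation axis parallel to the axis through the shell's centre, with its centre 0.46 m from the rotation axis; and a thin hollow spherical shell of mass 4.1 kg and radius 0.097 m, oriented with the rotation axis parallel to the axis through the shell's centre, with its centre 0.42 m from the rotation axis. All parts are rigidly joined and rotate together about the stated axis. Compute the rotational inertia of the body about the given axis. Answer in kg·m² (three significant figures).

Thin ring: I_cm = MR² = (3.7)(0.48)² = 0.85248 kg·m²; centre at d = 0.26 m, so I = I_cm + Md² gives I = 0.85248 + (3.7)(0.26)² = 1.1026 kg·m².
Thin rod: I_cm = (1/12)ML² = (1/12)(5.6)(0.12)² = 0.00672 kg·m²; centre at d = 0.24 m, so I = I_cm + Md² gives I = 0.00672 + (5.6)(0.24)² = 0.32928 kg·m².
Spherical shell: I_cm = (2/3)MR² = (2/3)(2.6)(0.54)² = 0.50544 kg·m²; centre at d = 0.46 m, so I = I_cm + Md² gives I = 0.50544 + (2.6)(0.46)² = 1.0556 kg·m².
Spherical shell: I_cm = (2/3)MR² = (2/3)(4.1)(0.097)² = 0.025718 kg·m²; centre at d = 0.42 m, so I = I_cm + Md² gives I = 0.025718 + (4.1)(0.42)² = 0.74896 kg·m².
Total I = 1.1026 + 0.32928 + 1.0556 + 0.74896 = 3.2364 kg·m².

3.24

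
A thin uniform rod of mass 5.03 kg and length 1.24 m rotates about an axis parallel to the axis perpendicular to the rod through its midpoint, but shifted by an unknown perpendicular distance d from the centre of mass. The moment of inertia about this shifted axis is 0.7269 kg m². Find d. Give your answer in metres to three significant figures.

About the centre-of-mass axis, I_cm = (1/12)ML² = (1/12)(5.03)(1.24)² = 0.64451 kg m².
Parallel axis theorem: I = I_cm + Md², so Md² = 0.7269 − 0.64451 = 0.082389 kg m².
d = √(0.082389 / 5.03) = 0.12798 m.

0.128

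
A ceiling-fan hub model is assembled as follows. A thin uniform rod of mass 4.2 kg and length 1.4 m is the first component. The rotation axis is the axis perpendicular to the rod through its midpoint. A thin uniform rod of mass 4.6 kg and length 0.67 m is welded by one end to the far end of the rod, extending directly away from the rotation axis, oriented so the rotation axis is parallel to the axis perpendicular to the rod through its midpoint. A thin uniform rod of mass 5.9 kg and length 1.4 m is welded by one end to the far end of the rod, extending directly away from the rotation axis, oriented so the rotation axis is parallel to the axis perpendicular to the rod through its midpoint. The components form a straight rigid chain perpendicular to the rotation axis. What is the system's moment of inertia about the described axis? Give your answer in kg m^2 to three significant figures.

Thin rod: I_cm = (1/12)ML² = (1/12)(4.2)(1.4)² = 0.686 kg m^2; axis through the centre, so I = 0.686 kg m^2.
Thin rod: I_cm = (1/12)ML² = (1/12)(4.6)(0.67)² = 0.17208 kg m^2; centre at d = 0.7 + 0.335 = 1.035 m, so I = I_cm + Md² gives I = 0.17208 + (4.6)(1.035)² = 5.0997 kg m^2.
Thin rod: I_cm = (1/12)ML² = (1/12)(5.9)(1.4)² = 0.96367 kg m^2; centre at d = 0.7 + 0.335 + 0.335 + 0.7 = 2.07 m, so I = I_cm + Md² gives I = 0.96367 + (5.9)(2.07)² = 26.245 kg m^2.
Total I = 0.686 + 5.0997 + 26.245 = 32.03 kg m^2.

32.0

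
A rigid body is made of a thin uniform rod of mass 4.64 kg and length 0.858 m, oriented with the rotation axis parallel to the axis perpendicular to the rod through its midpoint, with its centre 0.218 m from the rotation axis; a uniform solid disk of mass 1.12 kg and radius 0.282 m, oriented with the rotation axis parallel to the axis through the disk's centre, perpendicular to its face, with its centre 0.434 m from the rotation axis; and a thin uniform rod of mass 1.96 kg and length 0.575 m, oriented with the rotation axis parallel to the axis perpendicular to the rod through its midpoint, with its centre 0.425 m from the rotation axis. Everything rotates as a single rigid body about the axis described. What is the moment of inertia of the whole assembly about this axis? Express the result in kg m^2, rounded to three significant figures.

Thin rod: I_cm = (1/12)ML² = (1/12)(4.64)(0.858)² = 0.28465 kg m^2; centre at d = 0.218 m, so the parallel axis theorem gives I = 0.28465 + (4.64)(0.218)² = 0.50516 kg m^2.
Solid disk: I_cm = (1/2)MR² = (1/2)(1.12)(0.282)² = 0.044533 kg m^2; centre at d = 0.434 m, so the parallel axis theorem gives I = 0.044533 + (1.12)(0.434)² = 0.25549 kg m^2.
Thin rod: I_cm = (1/12)ML² = (1/12)(1.96)(0.575)² = 0.054002 kg m^2; centre at d = 0.425 m, so the parallel axis theorem gives I = 0.054002 + (1.96)(0.425)² = 0.40803 kg m^2.
Total I = 0.50516 + 0.25549 + 0.40803 = 1.1687 kg m^2.

1.17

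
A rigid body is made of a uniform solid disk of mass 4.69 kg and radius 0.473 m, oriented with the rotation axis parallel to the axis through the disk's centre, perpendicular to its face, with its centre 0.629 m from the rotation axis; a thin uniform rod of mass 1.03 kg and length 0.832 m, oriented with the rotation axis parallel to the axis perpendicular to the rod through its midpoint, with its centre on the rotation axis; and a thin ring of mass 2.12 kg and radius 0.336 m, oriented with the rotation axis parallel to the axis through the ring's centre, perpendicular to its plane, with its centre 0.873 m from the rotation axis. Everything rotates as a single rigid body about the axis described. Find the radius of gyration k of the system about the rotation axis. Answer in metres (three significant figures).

Solid disk: I_cm = (1/2)MR² = (1/2)(4.69)(0.473)² = 0.52464 kg m²; centre at d = 0.629 m, so the parallel axis theorem gives I = 0.52464 + (4.69)(0.629)² = 2.3802 kg m².
Thin rod: I_cm = (1/12)ML² = (1/12)(1.03)(0.832)² = 0.059416 kg m²; axis through the centre, so I = 0.059416 kg m².
Thin ring: I_cm = MR² = (2.12)(0.336)² = 0.23934 kg m²; centre at d = 0.873 m, so the parallel axis theorem gives I = 0.23934 + (2.12)(0.873)² = 1.8551 kg m².
Total I = 4.2947 kg m²; total mass M = 7.84 kg.
k = √(I/M) = √(4.2947/7.84) = 0.74013 m.

0.740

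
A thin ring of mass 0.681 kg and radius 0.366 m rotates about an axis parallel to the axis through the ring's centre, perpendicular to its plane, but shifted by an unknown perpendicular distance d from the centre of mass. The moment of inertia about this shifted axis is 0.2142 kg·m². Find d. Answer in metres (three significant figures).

0.425

About the centre-of-mass axis, I_cm = MR² = (0.681)(0.366)² = 0.091224 kg·m².
Parallel axis theorem: I = I_cm + Md², so Md² = 0.2142 − 0.091224 = 0.12298 kg·m².
d = √(0.12298 / 0.681) = 0.42495 m.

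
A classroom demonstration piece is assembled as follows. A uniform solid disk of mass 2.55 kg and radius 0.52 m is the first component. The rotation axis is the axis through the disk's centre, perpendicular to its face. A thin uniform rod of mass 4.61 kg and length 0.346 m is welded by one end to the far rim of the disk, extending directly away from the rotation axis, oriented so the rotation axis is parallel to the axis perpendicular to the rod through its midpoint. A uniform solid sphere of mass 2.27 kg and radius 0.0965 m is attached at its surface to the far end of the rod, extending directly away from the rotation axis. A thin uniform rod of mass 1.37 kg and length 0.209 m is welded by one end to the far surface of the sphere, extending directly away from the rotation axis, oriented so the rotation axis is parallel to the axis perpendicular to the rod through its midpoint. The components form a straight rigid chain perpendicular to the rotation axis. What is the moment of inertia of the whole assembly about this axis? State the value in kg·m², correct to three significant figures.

6.58

Solid disk: I_cm = (1/2)MR² = (1/2)(2.55)(0.52)² = 0.34476 kg·m²; axis through the centre, so I = 0.34476 kg·m².
Thin rod: I_cm = (1/12)ML² = (1/12)(4.61)(0.346)² = 0.045991 kg·m²; centre at d = 0.52 + 0.173 = 0.693 m, so the parallel axis theorem gives I = 0.045991 + (4.61)(0.693)² = 2.2599 kg·m².
Solid sphere: I_cm = (2/5)MR² = (2/5)(2.27)(0.0965)² = 0.0084555 kg·m²; centre at d = 0.52 + 0.173 + 0.173 + 0.0965 = 0.9625 m, so the parallel axis theorem gives I = 0.0084555 + (2.27)(0.9625)² = 2.1114 kg·m².
Thin rod: I_cm = (1/12)ML² = (1/12)(1.37)(0.209)² = 0.0049869 kg·m²; centre at d = 0.52 + 0.173 + 0.173 + 0.0965 + 0.0965 + 0.1045 = 1.1635 m, so the parallel axis theorem gives I = 0.0049869 + (1.37)(1.1635)² = 1.8596 kg·m².
Total I = 0.34476 + 2.2599 + 2.1114 + 1.8596 = 6.5757 kg·m².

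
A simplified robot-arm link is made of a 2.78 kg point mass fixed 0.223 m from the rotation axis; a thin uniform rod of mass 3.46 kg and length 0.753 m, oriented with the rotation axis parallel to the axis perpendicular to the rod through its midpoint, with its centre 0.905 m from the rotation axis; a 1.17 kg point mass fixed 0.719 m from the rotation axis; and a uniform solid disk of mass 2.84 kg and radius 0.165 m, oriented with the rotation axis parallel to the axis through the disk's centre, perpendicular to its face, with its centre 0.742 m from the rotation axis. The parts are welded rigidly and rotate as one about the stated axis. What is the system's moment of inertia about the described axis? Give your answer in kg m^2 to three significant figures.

Point mass: I_cm = 0; centre at d = 0.223 m, so I = I_cm + Md² gives I = 0 + (2.78)(0.223)² = 0.13825 kg m^2.
Thin rod: I_cm = (1/12)ML² = (1/12)(3.46)(0.753)² = 0.16349 kg m^2; centre at d = 0.905 m, so I = I_cm + Md² gives I = 0.16349 + (3.46)(0.905)² = 2.9973 kg m^2.
Point mass: I_cm = 0; centre at d = 0.719 m, so I = I_cm + Md² gives I = 0 + (1.17)(0.719)² = 0.60484 kg m^2.
Solid disk: I_cm = (1/2)MR² = (1/2)(2.84)(0.165)² = 0.038659 kg m^2; centre at d = 0.742 m, so I = I_cm + Md² gives I = 0.038659 + (2.84)(0.742)² = 1.6023 kg m^2.
Total I = 0.13825 + 2.9973 + 0.60484 + 1.6023 = 5.3427 kg m^2.

5.34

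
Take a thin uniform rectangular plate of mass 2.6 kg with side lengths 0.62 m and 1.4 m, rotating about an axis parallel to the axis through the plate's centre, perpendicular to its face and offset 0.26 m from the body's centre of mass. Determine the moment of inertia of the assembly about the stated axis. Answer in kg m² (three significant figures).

0.684

I_cm = (1/12)M(a²+b²) = (1/12)(2.6)[(0.62)² + (1.4)²] = 0.50795 kg m²; centre at d = 0.26 m, so I = I_cm + Md² gives I = 0.50795 + (2.6)(0.26)² = 0.68371 kg m².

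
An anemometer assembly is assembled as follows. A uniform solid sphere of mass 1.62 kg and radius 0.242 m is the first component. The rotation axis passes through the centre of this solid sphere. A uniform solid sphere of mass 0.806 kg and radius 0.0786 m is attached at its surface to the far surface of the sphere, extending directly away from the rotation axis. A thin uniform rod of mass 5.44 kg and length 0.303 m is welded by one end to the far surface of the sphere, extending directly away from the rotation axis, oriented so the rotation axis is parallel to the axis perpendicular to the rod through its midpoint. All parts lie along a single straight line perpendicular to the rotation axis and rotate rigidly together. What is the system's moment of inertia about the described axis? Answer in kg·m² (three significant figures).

1.81

Solid sphere: I_cm = (2/5)MR² = (2/5)(1.62)(0.242)² = 0.037949 kg·m²; axis through the centre, so I = 0.037949 kg·m².
Solid sphere: I_cm = (2/5)MR² = (2/5)(0.806)(0.0786)² = 0.0019918 kg·m²; centre at d = 0.242 + 0.0786 = 0.3206 m, so the parallel axis theorem gives I = 0.0019918 + (0.806)(0.3206)² = 0.084836 kg·m².
Thin rod: I_cm = (1/12)ML² = (1/12)(5.44)(0.303)² = 0.04162 kg·m²; centre at d = 0.242 + 0.0786 + 0.0786 + 0.1515 = 0.5507 m, so the parallel axis theorem gives I = 0.04162 + (5.44)(0.5507)² = 1.6914 kg·m².
Total I = 0.037949 + 0.084836 + 1.6914 = 1.8142 kg·m².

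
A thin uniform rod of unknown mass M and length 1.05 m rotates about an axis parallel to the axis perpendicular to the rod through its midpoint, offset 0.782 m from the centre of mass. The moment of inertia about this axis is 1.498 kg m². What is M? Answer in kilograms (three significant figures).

2.13

I = I_cm + Md² = (1/12)ML² + Md² = M·[0.0833333·(1.05)² + (0.782)²] = M·0.7034.
So M = 1.498 / 0.7034 = 2.1297 kg.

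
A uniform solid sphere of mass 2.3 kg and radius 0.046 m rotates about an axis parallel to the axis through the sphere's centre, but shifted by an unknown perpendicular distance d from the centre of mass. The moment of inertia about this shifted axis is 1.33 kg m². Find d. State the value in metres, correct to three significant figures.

0.760

About the centre-of-mass axis, I_cm = (2/5)MR² = (2/5)(2.3)(0.046)² = 0.0019467 kg m².
Parallel axis theorem: I = I_cm + Md², so Md² = 1.33 − 0.0019467 = 1.3281 kg m².
d = √(1.3281 / 2.3) = 0.75988 m.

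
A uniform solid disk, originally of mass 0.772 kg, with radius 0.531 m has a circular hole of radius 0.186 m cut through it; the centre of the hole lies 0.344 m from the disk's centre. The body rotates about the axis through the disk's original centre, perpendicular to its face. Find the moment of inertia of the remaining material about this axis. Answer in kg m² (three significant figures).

Unpierced body about its centre: I₀ = (1/2)MR² = (1/2)(0.772)(0.531)² = 0.10884 kg m².
The removed disk has mass m = M·(r/R)² = (0.772)(0.186/0.531)² = 0.094723 kg (same uniform areal density).
Its moment of inertia about the rotation axis (parallel-axis theorem): I_hole = (1/2)mr² + md² = (1/2)(0.094723)(0.186)² + (0.094723)(0.344)² = 0.012848 kg m².
Treating the hole as negative mass, I = I₀ − I_hole = 0.10884 − 0.012848 = 0.095989 kg m².

0.0960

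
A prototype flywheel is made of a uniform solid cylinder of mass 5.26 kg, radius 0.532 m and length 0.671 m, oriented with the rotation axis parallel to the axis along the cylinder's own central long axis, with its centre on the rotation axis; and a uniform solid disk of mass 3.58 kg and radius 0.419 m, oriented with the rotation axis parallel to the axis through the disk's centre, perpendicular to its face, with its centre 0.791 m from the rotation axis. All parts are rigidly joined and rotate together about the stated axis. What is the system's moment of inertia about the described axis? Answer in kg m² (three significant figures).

3.30

Solid cylinder: I_cm = (1/2)MR² = (1/2)(5.26)(0.532)² = 0.74435 kg m²; axis through the centre, so I = 0.74435 kg m².
Solid disk: I_cm = (1/2)MR² = (1/2)(3.58)(0.419)² = 0.31425 kg m²; centre at d = 0.791 m, so I = I_cm + Md² gives I = 0.31425 + (3.58)(0.791)² = 2.5542 kg m².
Total I = 0.74435 + 2.5542 = 3.2985 kg m².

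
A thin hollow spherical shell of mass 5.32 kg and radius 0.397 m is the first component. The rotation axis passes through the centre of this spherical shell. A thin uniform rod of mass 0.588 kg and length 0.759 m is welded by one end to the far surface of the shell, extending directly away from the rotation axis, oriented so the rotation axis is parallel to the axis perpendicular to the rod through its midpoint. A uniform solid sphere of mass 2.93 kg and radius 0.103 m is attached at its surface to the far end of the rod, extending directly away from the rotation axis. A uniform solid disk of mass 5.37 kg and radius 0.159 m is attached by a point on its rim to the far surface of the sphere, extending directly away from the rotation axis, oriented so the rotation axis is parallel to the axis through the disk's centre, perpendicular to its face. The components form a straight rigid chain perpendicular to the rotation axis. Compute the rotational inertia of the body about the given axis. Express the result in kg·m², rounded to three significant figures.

18.1

Spherical shell: I_cm = (2/3)MR² = (2/3)(5.32)(0.397)² = 0.55899 kg·m²; axis through the centre, so I = 0.55899 kg·m².
Thin rod: I_cm = (1/12)ML² = (1/12)(0.588)(0.759)² = 0.028228 kg·m²; centre at d = 0.397 + 0.3795 = 0.7765 m, so the parallel axis theorem gives I = 0.028228 + (0.588)(0.7765)² = 0.38276 kg·m².
Solid sphere: I_cm = (2/5)MR² = (2/5)(2.93)(0.103)² = 0.012434 kg·m²; centre at d = 0.397 + 0.3795 + 0.3795 + 0.103 = 1.259 m, so the parallel axis theorem gives I = 0.012434 + (2.93)(1.259)² = 4.6567 kg·m².
Solid disk: I_cm = (1/2)MR² = (1/2)(5.37)(0.159)² = 0.067879 kg·m²; centre at d = 0.397 + 0.3795 + 0.3795 + 0.103 + 0.103 + 0.159 = 1.521 m, so the parallel axis theorem gives I = 0.067879 + (5.37)(1.521)² = 12.491 kg·m².
Total I = 0.55899 + 0.38276 + 4.6567 + 12.491 = 18.09 kg·m².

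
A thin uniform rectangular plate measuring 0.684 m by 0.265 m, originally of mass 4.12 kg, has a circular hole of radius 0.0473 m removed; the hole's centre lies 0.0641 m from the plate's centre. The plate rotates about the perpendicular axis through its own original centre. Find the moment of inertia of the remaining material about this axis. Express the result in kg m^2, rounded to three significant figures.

Unpierced body about its centre: I₀ = (1/12)M(a²+b²) = (1/12)(4.12)[(0.684)² + (0.265)²] = 0.18474 kg m^2.
The removed disk has mass m = M·πr²/(ab) = (4.12)·π(0.0473)²/(0.684·0.265) = 0.15976 kg (same uniform areal density).
Its moment of inertia about the rotation axis (parallel-axis theorem): I_hole = (1/2)mr² + md² = (1/2)(0.15976)(0.0473)² + (0.15976)(0.0641)² = 0.00083514 kg m^2.
Treating the hole as negative mass, I = I₀ − I_hole = 0.18474 − 0.00083514 = 0.18391 kg m^2.

0.184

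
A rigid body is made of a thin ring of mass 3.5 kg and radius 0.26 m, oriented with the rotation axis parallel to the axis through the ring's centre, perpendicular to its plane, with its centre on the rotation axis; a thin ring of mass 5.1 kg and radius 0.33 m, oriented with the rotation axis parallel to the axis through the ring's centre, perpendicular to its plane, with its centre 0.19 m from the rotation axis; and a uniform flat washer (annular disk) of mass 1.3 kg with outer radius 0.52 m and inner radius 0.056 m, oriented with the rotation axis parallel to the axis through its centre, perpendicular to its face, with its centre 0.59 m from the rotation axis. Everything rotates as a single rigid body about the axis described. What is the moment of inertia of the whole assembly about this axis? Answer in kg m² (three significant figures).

1.61

Thin ring: I_cm = MR² = (3.5)(0.26)² = 0.2366 kg m²; axis through the centre, so I = 0.2366 kg m².
Thin ring: I_cm = MR² = (5.1)(0.33)² = 0.55539 kg m²; centre at d = 0.19 m, so I = I_cm + Md² gives I = 0.55539 + (5.1)(0.19)² = 0.7395 kg m².
Annular disk: I_cm = (1/2)M(R²+r²) = (1/2)(1.3)[(0.52)² + (0.056)²] = 0.1778 kg m²; centre at d = 0.59 m, so I = I_cm + Md² gives I = 0.1778 + (1.3)(0.59)² = 0.63033 kg m².
Total I = 0.2366 + 0.7395 + 0.63033 = 1.6064 kg m².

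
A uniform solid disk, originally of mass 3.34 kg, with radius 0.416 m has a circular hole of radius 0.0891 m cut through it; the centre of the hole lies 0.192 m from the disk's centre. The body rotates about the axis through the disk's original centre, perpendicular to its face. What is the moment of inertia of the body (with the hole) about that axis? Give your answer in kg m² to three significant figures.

Unpierced body about its centre: I₀ = (1/2)MR² = (1/2)(3.34)(0.416)² = 0.289 kg m².
The removed disk has mass m = M·(r/R)² = (3.34)(0.0891/0.416)² = 0.15322 kg (same uniform areal density).
Its moment of inertia about the rotation axis (parallel-axis theorem): I_hole = (1/2)mr² + md² = (1/2)(0.15322)(0.0891)² + (0.15322)(0.192)² = 0.0062565 kg m².
Treating the hole as negative mass, I = I₀ − I_hole = 0.289 − 0.0062565 = 0.28275 kg m².

0.283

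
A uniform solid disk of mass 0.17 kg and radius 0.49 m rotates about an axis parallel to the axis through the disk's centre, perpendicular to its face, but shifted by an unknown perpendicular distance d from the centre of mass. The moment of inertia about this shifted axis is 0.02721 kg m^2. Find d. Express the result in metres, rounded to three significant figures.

0.200

About the centre-of-mass axis, I_cm = (1/2)MR² = (1/2)(0.17)(0.49)² = 0.020408 kg m^2.
Parallel axis theorem: I = I_cm + Md², so Md² = 0.02721 − 0.020408 = 0.0068015 kg m^2.
d = √(0.0068015 / 0.17) = 0.20002 m.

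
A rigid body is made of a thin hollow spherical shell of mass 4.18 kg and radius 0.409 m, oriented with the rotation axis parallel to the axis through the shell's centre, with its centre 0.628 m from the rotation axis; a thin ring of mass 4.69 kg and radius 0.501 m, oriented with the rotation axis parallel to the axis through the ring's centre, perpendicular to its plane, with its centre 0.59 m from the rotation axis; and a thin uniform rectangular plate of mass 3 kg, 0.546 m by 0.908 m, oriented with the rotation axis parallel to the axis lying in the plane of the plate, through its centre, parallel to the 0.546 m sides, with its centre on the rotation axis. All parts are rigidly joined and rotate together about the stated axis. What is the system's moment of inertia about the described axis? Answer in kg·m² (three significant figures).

5.13

Spherical shell: I_cm = (2/3)MR² = (2/3)(4.18)(0.409)² = 0.46616 kg·m²; centre at d = 0.628 m, so I = I_cm + Md² gives I = 0.46616 + (4.18)(0.628)² = 2.1147 kg·m².
Thin ring: I_cm = MR² = (4.69)(0.501)² = 1.1772 kg·m²; centre at d = 0.59 m, so I = I_cm + Md² gives I = 1.1772 + (4.69)(0.59)² = 2.8098 kg·m².
Rectangular plate: I_cm = (1/12)Mb² = (1/12)(3)(0.908)² = 0.20612 kg·m²; axis through the centre, so I = 0.20612 kg·m².
Total I = 2.1147 + 2.8098 + 0.20612 = 5.1306 kg·m².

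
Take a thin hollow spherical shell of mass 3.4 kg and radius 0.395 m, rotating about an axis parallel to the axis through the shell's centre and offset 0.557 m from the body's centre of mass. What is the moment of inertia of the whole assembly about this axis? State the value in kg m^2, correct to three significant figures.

I_cm = (2/3)MR² = (2/3)(3.4)(0.395)² = 0.35366 kg m^2; centre at d = 0.557 m, so I = I_cm + Md² gives I = 0.35366 + (3.4)(0.557)² = 1.4085 kg m^2.

1.41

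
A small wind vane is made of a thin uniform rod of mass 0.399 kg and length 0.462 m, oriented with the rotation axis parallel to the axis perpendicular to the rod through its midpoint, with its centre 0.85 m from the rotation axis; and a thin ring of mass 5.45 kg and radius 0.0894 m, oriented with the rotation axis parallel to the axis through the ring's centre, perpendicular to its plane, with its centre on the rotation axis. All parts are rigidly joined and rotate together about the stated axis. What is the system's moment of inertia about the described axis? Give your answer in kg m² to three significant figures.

0.339

Thin rod: I_cm = (1/12)ML² = (1/12)(0.399)(0.462)² = 0.007097 kg m²; centre at d = 0.85 m, so I = I_cm + Md² gives I = 0.007097 + (0.399)(0.85)² = 0.29537 kg m².
Thin ring: I_cm = MR² = (5.45)(0.0894)² = 0.043558 kg m²; axis through the centre, so I = 0.043558 kg m².
Total I = 0.29537 + 0.043558 = 0.33893 kg m².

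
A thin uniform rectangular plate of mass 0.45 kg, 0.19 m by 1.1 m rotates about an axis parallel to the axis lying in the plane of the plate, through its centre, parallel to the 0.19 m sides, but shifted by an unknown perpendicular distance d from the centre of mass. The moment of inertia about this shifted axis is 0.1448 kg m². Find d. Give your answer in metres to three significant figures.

0.470

About the centre-of-mass axis, I_cm = (1/12)Mb² = (1/12)(0.45)(1.1)² = 0.045375 kg m².
Parallel axis theorem: I = I_cm + Md², so Md² = 0.1448 − 0.045375 = 0.099425 kg m².
d = √(0.099425 / 0.45) = 0.47005 m.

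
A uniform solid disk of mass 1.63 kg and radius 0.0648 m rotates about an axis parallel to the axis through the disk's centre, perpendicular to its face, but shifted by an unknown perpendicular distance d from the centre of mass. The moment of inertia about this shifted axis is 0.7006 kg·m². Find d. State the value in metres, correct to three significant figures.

About the centre-of-mass axis, I_cm = (1/2)MR² = (1/2)(1.63)(0.0648)² = 0.0034222 kg·m².
Parallel axis theorem: I = I_cm + Md², so Md² = 0.7006 − 0.0034222 = 0.69718 kg·m².
d = √(0.69718 / 1.63) = 0.654 m.

0.654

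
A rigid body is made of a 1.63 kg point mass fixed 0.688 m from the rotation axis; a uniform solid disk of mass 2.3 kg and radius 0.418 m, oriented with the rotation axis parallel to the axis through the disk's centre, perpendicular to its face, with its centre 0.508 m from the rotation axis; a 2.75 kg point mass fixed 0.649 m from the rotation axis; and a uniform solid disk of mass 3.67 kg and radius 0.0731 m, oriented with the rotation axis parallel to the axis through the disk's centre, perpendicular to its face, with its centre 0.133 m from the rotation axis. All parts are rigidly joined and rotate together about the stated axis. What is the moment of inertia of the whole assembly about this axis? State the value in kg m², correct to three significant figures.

2.80

Point mass: I_cm = 0; centre at d = 0.688 m, so I = I_cm + Md² gives I = 0 + (1.63)(0.688)² = 0.77155 kg m².
Solid disk: I_cm = (1/2)MR² = (1/2)(2.3)(0.418)² = 0.20093 kg m²; centre at d = 0.508 m, so I = I_cm + Md² gives I = 0.20093 + (2.3)(0.508)² = 0.79448 kg m².
Point mass: I_cm = 0; centre at d = 0.649 m, so I = I_cm + Md² gives I = 0 + (2.75)(0.649)² = 1.1583 kg m².
Solid disk: I_cm = (1/2)MR² = (1/2)(3.67)(0.0731)² = 0.0098055 kg m²; centre at d = 0.133 m, so I = I_cm + Md² gives I = 0.0098055 + (3.67)(0.133)² = 0.074724 kg m².
Total I = 0.77155 + 0.79448 + 1.1583 + 0.074724 = 2.7991 kg m².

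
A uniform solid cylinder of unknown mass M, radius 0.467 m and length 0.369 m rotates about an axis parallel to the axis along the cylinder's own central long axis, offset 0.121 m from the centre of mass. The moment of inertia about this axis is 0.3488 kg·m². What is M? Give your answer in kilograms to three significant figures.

I = I_cm + Md² = (1/2)MR² + Md² = M·[0.5·(0.467)² + (0.121)²] = M·0.12369.
So M = 0.3488 / 0.12369 = 2.8201 kg.

2.82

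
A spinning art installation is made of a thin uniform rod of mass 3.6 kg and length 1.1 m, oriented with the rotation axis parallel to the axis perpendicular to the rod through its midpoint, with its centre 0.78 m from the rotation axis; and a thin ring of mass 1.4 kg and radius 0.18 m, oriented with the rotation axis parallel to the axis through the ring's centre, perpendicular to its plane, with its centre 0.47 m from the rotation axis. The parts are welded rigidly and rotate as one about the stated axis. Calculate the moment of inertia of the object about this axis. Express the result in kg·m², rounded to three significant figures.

2.91

Thin rod: I_cm = (1/12)ML² = (1/12)(3.6)(1.1)² = 0.363 kg·m²; centre at d = 0.78 m, so I = I_cm + Md² gives I = 0.363 + (3.6)(0.78)² = 2.5532 kg·m².
Thin ring: I_cm = MR² = (1.4)(0.18)² = 0.04536 kg·m²; centre at d = 0.47 m, so I = I_cm + Md² gives I = 0.04536 + (1.4)(0.47)² = 0.35462 kg·m².
Total I = 2.5532 + 0.35462 = 2.9079 kg·m².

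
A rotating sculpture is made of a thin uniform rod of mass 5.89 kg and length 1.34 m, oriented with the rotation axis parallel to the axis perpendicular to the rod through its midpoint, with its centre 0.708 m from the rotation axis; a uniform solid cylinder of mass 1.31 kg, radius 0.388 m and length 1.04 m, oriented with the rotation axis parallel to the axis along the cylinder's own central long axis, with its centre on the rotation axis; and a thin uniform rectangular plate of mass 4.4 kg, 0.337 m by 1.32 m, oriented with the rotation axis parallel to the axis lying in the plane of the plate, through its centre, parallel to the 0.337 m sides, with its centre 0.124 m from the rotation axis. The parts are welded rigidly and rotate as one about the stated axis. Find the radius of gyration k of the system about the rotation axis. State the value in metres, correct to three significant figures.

0.632

Thin rod: I_cm = (1/12)ML² = (1/12)(5.89)(1.34)² = 0.88134 kg·m²; centre at d = 0.708 m, so the parallel axis theorem gives I = 0.88134 + (5.89)(0.708)² = 3.8338 kg·m².
Solid cylinder: I_cm = (1/2)MR² = (1/2)(1.31)(0.388)² = 0.098606 kg·m²; axis through the centre, so I = 0.098606 kg·m².
Rectangular plate: I_cm = (1/12)Mb² = (1/12)(4.4)(1.32)² = 0.63888 kg·m²; centre at d = 0.124 m, so the parallel axis theorem gives I = 0.63888 + (4.4)(0.124)² = 0.70653 kg·m².
Total I = 4.6389 kg·m²; total mass M = 11.6 kg.
k = √(I/M) = √(4.6389/11.6) = 0.63238 m.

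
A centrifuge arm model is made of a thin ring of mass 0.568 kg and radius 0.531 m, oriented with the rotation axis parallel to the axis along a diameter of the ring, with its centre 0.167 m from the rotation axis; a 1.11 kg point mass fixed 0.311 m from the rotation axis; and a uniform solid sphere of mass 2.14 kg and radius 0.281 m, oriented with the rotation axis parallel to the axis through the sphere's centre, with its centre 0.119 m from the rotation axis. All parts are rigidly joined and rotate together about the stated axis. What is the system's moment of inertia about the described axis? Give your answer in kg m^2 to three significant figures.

0.301

Thin ring: I_cm = (1/2)MR² = (1/2)(0.568)(0.531)² = 0.080077 kg m^2; centre at d = 0.167 m, so the parallel axis theorem gives I = 0.080077 + (0.568)(0.167)² = 0.095918 kg m^2.
Point mass: I_cm = 0; centre at d = 0.311 m, so the parallel axis theorem gives I = 0 + (1.11)(0.311)² = 0.10736 kg m^2.
Solid sphere: I_cm = (2/5)MR² = (2/5)(2.14)(0.281)² = 0.067591 kg m^2; centre at d = 0.119 m, so the parallel axis theorem gives I = 0.067591 + (2.14)(0.119)² = 0.097895 kg m^2.
Total I = 0.095918 + 0.10736 + 0.097895 = 0.30117 kg m^2.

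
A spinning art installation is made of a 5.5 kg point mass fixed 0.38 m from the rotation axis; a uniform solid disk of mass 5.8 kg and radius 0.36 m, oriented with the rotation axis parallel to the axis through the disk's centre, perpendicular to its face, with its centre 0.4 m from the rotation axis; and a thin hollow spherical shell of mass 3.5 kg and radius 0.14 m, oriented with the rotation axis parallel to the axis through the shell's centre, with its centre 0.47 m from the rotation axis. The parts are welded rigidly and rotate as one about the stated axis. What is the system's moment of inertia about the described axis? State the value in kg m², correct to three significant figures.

2.92

Point mass: I_cm = 0; centre at d = 0.38 m, so I = I_cm + Md² gives I = 0 + (5.5)(0.38)² = 0.7942 kg m².
Solid disk: I_cm = (1/2)MR² = (1/2)(5.8)(0.36)² = 0.37584 kg m²; centre at d = 0.4 m, so I = I_cm + Md² gives I = 0.37584 + (5.8)(0.4)² = 1.3038 kg m².
Spherical shell: I_cm = (2/3)MR² = (2/3)(3.5)(0.14)² = 0.045733 kg m²; centre at d = 0.47 m, so I = I_cm + Md² gives I = 0.045733 + (3.5)(0.47)² = 0.81888 kg m².
Total I = 0.7942 + 1.3038 + 0.81888 = 2.9169 kg m².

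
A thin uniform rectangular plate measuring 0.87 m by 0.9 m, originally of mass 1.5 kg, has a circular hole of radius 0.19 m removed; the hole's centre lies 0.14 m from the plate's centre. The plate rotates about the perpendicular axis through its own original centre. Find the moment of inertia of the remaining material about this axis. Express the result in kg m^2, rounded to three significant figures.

Unpierced body about its centre: I₀ = (1/12)M(a²+b²) = (1/12)(1.5)[(0.87)² + (0.9)²] = 0.19586 kg m^2.
The removed disk has mass m = M·πr²/(ab) = (1.5)·π(0.19)²/(0.87·0.9) = 0.21726 kg (same uniform areal density).
Its moment of inertia about the rotation axis (parallel-axis theorem): I_hole = (1/2)mr² + md² = (1/2)(0.21726)(0.19)² + (0.21726)(0.14)² = 0.00818 kg m^2.
Treating the hole as negative mass, I = I₀ − I_hole = 0.19586 − 0.00818 = 0.18768 kg m^2.

0.188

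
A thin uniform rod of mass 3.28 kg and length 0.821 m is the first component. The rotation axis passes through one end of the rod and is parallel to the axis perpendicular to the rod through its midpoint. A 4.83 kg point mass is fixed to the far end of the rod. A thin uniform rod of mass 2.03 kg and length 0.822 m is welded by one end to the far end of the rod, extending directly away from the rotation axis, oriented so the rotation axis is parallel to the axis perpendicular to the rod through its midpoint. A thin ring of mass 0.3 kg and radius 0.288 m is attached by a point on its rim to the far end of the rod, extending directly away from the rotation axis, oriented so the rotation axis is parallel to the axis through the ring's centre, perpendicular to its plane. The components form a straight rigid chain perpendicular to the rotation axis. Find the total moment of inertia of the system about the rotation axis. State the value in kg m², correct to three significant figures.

Thin rod: I_cm = (1/12)ML² = (1/12)(3.28)(0.821)² = 0.18424 kg m²; centre at d = 0.4105 m, so I = I_cm + Md² gives I = 0.18424 + (3.28)(0.4105)² = 0.73695 kg m².
Point mass: I_cm = 0; centre at d = 0.4105 + 0.4105 = 0.821 m, so I = I_cm + Md² gives I = 0 + (4.83)(0.821)² = 3.2556 kg m².
Thin rod: I_cm = (1/12)ML² = (1/12)(2.03)(0.822)² = 0.1143 kg m²; centre at d = 0.4105 + 0.4105 + 0.411 = 1.232 m, so I = I_cm + Md² gives I = 0.1143 + (2.03)(1.232)² = 3.1955 kg m².
Thin ring: I_cm = MR² = (0.3)(0.288)² = 0.024883 kg m²; centre at d = 0.4105 + 0.4105 + 0.411 + 0.411 + 0.288 = 1.931 m, so I = I_cm + Md² gives I = 0.024883 + (0.3)(1.931)² = 1.1435 kg m².
Total I = 0.73695 + 3.2556 + 3.1955 + 1.1435 = 8.3316 kg m².

8.33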